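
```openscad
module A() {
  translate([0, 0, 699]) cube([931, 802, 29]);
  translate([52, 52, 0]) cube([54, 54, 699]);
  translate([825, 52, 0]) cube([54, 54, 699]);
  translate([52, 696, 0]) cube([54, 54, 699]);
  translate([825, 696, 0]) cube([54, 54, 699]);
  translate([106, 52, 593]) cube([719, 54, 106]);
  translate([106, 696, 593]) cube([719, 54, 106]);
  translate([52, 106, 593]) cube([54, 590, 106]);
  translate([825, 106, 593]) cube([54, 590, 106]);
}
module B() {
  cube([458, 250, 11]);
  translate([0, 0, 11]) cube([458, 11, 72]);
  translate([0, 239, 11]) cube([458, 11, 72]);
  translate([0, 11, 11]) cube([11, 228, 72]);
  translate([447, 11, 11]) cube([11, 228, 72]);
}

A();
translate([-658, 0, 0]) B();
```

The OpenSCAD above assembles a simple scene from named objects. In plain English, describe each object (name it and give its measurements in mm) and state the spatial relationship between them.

A is a rectangular dining table. The top is 931×802×29 mm with its upper surface at z = 728 mm. It stands on four 54×54 mm square legs, each inset 52 mm from the nearest pair of top edges, running from the floor to the underside of the top. Four apron rails, 54 mm thick and 106 mm tall, run between adjacent legs with their top edges flush with the underside of the top and their outer faces flush with the legs' outer faces.

B is an open storage box with external size 458×250×83 mm and wall thickness 11 mm (the base is also 11 mm thick). The base covers the whole footprint; the four walls stand on the base, with the y-facing walls full-width and the x-facing walls fitting between their inner faces.

The open box is on the floor beside the table on its −x side.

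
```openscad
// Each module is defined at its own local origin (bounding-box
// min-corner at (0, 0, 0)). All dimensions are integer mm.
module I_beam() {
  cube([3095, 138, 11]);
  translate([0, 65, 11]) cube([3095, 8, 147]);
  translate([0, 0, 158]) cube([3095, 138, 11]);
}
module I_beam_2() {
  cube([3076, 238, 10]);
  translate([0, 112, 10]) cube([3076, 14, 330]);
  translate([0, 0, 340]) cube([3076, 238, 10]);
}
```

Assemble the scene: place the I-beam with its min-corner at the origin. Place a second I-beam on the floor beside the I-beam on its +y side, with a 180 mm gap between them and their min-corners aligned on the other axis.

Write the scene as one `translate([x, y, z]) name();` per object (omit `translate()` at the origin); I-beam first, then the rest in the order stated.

I_beam();
translate([0, 318, 0]) I_beam_2();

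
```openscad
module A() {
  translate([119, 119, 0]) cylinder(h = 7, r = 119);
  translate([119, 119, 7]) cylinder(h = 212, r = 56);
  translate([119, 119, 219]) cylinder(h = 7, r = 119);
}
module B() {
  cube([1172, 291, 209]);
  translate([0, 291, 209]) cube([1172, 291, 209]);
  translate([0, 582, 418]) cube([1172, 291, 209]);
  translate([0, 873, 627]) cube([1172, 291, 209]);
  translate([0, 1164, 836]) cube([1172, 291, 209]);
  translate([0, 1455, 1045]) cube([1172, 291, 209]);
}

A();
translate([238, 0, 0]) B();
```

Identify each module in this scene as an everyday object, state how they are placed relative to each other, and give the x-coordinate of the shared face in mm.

A is a spool. B is a staircase. The staircase is against the spool's +x side, with their −y faces flush. The x-coordinate of the shared face is 238 mm.

The spool's +x face and the staircase's −x face are both at x = 238 mm.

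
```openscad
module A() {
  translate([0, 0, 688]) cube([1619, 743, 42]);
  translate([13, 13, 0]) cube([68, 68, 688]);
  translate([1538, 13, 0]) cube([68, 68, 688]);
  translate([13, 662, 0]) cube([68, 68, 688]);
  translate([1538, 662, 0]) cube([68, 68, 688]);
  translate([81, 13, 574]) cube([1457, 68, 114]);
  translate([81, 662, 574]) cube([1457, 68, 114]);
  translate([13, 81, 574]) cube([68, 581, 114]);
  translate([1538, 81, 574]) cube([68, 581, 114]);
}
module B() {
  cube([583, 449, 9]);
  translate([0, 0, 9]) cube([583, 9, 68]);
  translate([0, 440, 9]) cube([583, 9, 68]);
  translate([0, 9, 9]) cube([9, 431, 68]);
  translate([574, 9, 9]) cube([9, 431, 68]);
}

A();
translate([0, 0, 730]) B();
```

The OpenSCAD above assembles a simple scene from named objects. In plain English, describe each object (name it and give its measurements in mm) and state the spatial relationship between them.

A is a table: top 1619 mm (x) × 743 mm (y), 42 mm thick, upper face at z = 730 mm, on four 68×68 mm square legs, each inset 13 mm from the nearest pair of top edges, running from z = 0 to the bottom of the top. Four apron rails, 68 mm thick and 114 mm tall, run between adjacent legs with their top edges flush with the underside of the top and their outer faces flush with the legs' outer faces.

B is an open-topped rectangular box: outside dimensions 583×449×77 mm, with a uniform wall and base thickness of 9 mm. The base is a full 583×449 slab on the floor; four walls sit on top of the base. The front and back walls (the −y and +y sides) span the full width; the two side walls fit between them.

The open box is on top of the table.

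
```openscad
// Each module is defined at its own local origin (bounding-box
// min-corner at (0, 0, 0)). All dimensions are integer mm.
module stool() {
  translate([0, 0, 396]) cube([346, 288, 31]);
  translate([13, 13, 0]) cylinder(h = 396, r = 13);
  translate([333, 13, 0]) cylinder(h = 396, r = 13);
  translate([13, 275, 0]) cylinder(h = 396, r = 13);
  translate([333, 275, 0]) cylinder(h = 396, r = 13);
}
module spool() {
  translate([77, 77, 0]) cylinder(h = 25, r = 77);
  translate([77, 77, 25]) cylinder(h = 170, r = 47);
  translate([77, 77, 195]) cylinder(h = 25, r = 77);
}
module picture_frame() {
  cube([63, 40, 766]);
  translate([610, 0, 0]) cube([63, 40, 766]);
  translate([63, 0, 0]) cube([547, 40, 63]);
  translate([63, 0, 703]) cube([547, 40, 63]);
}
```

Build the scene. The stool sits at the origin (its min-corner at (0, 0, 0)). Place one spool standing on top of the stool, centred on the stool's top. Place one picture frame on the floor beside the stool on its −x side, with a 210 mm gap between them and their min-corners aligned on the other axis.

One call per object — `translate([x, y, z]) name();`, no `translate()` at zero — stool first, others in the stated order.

stool();
translate([96, 67, 427]) spool();
translate([-883, 0, 0]) picture_frame();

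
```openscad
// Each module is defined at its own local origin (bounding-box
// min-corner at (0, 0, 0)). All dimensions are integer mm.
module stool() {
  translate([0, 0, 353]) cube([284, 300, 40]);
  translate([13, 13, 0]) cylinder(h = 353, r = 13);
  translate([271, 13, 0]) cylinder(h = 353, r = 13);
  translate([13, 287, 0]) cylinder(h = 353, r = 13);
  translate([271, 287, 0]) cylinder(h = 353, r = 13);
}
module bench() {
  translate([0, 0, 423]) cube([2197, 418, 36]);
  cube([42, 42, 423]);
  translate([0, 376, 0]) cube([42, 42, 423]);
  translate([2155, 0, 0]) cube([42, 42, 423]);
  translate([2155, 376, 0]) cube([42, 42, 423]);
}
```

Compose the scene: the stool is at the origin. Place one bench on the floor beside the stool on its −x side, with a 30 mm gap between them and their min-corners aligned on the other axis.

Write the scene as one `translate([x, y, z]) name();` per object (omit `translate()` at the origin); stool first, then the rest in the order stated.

stool();
translate([-2227, 0, 0]) bench();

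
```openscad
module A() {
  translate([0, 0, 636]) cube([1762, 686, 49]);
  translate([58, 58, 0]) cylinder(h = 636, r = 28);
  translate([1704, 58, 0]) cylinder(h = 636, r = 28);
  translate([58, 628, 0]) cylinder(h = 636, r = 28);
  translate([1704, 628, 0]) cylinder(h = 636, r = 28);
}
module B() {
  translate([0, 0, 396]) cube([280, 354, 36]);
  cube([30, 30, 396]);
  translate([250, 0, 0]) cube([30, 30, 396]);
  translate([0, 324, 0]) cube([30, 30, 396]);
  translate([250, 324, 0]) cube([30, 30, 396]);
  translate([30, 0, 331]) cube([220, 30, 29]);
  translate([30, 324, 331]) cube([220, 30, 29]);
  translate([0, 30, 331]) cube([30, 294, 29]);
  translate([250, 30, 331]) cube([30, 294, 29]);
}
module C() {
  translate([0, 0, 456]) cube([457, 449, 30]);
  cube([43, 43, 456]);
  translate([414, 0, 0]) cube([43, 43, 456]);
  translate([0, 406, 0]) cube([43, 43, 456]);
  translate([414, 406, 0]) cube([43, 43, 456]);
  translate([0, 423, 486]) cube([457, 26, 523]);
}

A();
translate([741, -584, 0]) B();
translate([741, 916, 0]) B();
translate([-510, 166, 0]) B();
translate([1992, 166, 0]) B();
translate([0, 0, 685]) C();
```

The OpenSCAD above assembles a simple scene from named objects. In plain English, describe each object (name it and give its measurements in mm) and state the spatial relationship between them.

A is a rectangular dining table. The top is 1762×686×49 mm with its upper surface at z = 685 mm. It stands on four round legs of 56 mm diameter, each leg's bounding box inset 30 mm from the nearest pair of top edges, running from the floor to the underside of the top.

B is a four-legged stool. The seat is a 280×354×36 mm slab whose top surface is at z = 432 mm; four square legs, each 30×30 mm in cross-section, run from the floor (z = 0) to the underside of the seat, each flush with a corner of the seat. Four stretchers, 30 mm wide and 29 mm tall, connect adjacent legs with their undersides at z = 331 mm, each running between the inner faces of the legs it joins and aligned with the legs' outer faces on the other axis.

C is a chair. The seat is a 457×449×30 mm slab with its top at z = 486 mm, on four 43×43 mm corner legs (flush with the seat edges, standing on z = 0). A flat backrest 26 mm thick, 523 mm tall, spans the full seat width and rises from the seat top along its +y edge, rear face flush with the rear of the seat.

Four stools sit around the table at the −y, +y, −x, +x sides. The chair is on top of the table.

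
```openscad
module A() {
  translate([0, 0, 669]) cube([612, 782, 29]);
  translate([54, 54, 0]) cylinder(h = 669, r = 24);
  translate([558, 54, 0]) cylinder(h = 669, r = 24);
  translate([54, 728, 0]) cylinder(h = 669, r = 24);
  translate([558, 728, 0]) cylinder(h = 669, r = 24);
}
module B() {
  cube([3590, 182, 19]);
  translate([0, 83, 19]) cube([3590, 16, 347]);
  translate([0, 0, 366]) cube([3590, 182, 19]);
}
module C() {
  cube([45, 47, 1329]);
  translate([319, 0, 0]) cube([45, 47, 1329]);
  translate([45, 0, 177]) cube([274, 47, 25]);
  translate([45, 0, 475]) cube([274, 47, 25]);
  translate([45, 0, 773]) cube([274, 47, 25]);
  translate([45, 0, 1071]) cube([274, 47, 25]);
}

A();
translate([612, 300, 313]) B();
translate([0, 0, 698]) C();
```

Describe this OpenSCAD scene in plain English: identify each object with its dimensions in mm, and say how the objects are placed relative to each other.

A is a table: top 612 mm (x) × 782 mm (y), 29 mm thick, upper face at z = 698 mm, on four round legs of 48 mm diameter, each leg's bounding box inset 30 mm from the nearest pair of top edges, running from z = 0 to the bottom of the top.

B is an I-beam lying along x, 3590 mm long. Overall section height 385 mm. Two flanges 182 mm wide (y) and 19 mm thick, one on the floor and one at the top; a web 16 mm thick runs between them, centred on the flange width.

C is a straight ladder. Two 45×47 mm vertical rails, 1329 mm tall, stand 364 mm apart (outside-to-outside) with their front faces coplanar on the −y side. 4 rungs, each 47 mm deep and 25 mm tall, span between the inner faces of the rails, front faces flush with the rails. The lowest rung's underside is at z = 177 mm and rungs are spaced 298 mm apart (underside to underside).

The I-beam is beside the table with their tops flush at z = 698. The ladder is on top of the table.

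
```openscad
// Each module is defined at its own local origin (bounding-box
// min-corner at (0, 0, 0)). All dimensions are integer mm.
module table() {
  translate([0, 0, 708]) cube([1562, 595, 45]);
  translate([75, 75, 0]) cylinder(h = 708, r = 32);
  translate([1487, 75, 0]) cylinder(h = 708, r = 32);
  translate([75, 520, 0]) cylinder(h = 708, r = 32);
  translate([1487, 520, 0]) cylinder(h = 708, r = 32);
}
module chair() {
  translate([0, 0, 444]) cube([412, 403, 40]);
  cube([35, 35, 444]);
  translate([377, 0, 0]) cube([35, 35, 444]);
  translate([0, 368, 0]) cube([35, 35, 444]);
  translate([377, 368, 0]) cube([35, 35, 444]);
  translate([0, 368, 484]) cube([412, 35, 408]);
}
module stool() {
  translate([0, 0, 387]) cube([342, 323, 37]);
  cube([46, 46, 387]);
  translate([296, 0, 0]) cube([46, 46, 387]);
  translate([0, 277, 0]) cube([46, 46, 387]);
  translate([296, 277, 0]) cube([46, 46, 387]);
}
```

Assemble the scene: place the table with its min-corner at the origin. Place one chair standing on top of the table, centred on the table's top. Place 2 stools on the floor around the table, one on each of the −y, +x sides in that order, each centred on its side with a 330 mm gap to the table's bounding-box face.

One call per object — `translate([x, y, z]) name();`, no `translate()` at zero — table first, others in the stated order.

table();
translate([575, 96, 753]) chair();
translate([610, -653, 0]) stool();
translate([1892, 136, 0]) stool();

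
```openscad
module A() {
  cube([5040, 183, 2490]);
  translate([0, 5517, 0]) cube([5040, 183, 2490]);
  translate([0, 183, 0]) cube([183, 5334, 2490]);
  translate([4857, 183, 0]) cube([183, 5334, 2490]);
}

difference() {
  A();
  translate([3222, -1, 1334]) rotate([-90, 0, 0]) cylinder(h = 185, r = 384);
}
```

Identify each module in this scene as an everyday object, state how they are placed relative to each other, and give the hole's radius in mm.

A is a house frame. The house frame has a circular hole through its front wall. The hole's radius is 384 mm.

The subtracted cylinder has r = 384 mm.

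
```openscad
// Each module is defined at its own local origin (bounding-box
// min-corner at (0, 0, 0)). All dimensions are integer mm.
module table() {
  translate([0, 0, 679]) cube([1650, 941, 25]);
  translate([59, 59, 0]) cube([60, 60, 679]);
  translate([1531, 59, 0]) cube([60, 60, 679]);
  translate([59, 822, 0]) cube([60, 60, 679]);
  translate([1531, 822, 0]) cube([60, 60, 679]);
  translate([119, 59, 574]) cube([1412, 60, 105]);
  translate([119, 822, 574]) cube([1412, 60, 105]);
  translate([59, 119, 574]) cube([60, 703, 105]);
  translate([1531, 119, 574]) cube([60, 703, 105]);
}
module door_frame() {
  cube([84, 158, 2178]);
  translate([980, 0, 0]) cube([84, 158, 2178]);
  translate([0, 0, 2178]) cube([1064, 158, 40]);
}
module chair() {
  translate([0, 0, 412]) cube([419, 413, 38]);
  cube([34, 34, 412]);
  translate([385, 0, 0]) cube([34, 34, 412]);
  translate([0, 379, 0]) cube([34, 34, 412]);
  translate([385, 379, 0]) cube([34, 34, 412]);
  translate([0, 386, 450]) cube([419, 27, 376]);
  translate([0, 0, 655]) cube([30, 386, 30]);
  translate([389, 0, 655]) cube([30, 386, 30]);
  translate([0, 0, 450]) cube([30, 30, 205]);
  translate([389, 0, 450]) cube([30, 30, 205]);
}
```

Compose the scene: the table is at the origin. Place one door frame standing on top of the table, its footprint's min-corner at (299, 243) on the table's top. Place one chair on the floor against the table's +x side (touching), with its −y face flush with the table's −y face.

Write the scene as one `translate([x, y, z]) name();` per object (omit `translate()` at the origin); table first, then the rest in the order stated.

table();
translate([299, 243, 704]) door_frame();
translate([1650, 0, 0]) chair();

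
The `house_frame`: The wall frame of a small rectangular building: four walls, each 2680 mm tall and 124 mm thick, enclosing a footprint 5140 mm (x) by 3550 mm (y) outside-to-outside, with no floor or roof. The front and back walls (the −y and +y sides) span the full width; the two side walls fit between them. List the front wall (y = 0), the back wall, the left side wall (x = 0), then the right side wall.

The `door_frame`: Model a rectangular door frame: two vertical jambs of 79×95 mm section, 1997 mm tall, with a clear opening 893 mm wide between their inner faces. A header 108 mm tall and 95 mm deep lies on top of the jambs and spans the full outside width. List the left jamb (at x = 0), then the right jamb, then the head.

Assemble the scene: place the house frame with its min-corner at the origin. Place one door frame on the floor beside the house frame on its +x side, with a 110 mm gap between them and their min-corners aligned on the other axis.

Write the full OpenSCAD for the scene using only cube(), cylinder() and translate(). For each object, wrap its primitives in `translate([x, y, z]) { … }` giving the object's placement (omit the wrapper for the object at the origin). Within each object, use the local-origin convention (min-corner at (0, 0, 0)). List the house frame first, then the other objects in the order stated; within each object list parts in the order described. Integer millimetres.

cube([5140, 124, 2680]);
translate([0, 3426, 0]) cube([5140, 124, 2680]);
translate([0, 124, 0]) cube([124, 3302, 2680]);
translate([5016, 124, 0]) cube([124, 3302, 2680]);
translate([5250, 0, 0]) {
  cube([79, 95, 1997]);
  translate([972, 0, 0]) cube([79, 95, 1997]);
  translate([0, 0, 1997]) cube([1051, 95, 108]);
}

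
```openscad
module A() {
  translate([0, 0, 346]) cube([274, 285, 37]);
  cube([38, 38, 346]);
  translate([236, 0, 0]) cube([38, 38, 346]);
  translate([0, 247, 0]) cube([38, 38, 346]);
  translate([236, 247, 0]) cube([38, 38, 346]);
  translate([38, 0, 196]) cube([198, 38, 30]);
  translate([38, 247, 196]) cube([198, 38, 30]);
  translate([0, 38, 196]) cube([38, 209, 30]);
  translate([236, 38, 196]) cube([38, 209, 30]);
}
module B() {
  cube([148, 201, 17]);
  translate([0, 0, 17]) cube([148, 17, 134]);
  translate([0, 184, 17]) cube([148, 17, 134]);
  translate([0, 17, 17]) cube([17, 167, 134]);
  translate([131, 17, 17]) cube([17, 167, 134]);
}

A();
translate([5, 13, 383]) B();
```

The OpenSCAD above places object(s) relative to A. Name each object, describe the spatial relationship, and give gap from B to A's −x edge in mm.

The open box's min-x is at 5; the stool's min-x is 0; gap = 5 mm.

A is a stool. B is an open box. The open box is on top of the stool. The gap from the open box to the stool's −x edge is 5 mm.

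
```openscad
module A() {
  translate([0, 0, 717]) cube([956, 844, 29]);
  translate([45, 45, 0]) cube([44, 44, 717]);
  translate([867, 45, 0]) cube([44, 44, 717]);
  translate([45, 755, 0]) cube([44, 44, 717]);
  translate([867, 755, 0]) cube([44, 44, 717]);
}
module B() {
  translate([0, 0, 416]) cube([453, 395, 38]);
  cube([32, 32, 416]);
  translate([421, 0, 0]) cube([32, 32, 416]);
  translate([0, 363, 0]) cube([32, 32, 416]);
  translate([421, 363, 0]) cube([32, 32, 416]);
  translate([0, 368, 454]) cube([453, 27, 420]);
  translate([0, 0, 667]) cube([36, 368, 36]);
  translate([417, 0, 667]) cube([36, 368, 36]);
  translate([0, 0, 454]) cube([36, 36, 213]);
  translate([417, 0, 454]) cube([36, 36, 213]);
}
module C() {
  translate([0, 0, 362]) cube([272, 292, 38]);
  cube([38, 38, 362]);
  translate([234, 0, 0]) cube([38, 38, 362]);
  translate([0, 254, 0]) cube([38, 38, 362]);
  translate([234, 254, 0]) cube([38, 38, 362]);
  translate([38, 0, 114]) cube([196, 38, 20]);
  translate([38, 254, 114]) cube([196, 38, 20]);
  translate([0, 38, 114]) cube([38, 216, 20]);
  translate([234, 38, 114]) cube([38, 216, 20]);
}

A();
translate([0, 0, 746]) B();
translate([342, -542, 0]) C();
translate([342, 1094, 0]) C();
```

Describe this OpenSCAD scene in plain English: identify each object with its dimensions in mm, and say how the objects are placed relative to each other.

A is a table: top 956 mm (x) × 844 mm (y), 29 mm thick, upper face at z = 746 mm, on four 44×44 mm square legs, each inset 45 mm from the nearest pair of top edges, running from z = 0 to the bottom of the top.

B is a chair: 453×395 mm seat, 38 mm thick, top at z = 454 mm, on four 32 mm square corner legs flush with the seat edges. A 27 mm thick backrest slab spans the full seat width, extending 420 mm above the seat top, its back face flush with the seat's +y edge. Two armrests of 36×36 mm section run along each side from the seat's front edge to the front of the backrest, top faces 249 mm above the seat top and outer faces flush with the seat's x-edges; a 36×36 mm post under the front of each armrest stands on the seat at the front corner.

C is a simple wooden stool: a rectangular seat 272 mm (x) by 292 mm (y), 38 mm thick, top face at z = 400 mm, on four square legs, each 38×38 mm in cross-section. The legs rest on z = 0, each flush with a corner of the seat. Four stretchers, 38 mm wide and 20 mm tall, connect adjacent legs with their undersides at z = 114 mm, each running between the inner faces of the legs it joins and aligned with the legs' outer faces on the other axis.

The chair is on top of the table. Two stools sit around the table at the −y, +y sides.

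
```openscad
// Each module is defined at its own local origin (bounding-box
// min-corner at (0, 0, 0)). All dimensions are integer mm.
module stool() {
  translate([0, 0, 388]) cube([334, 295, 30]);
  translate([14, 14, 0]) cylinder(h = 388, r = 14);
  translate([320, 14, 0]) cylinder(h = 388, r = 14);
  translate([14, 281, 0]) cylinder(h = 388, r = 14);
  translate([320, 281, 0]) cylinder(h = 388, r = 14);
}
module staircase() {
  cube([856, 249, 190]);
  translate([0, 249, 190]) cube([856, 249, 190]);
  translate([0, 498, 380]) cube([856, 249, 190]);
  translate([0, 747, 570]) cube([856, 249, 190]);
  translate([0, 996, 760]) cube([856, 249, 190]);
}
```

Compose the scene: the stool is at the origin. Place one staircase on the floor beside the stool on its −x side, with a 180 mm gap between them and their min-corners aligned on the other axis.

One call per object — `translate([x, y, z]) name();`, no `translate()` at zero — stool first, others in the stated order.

stool();
translate([-1036, 0, 0]) staircase();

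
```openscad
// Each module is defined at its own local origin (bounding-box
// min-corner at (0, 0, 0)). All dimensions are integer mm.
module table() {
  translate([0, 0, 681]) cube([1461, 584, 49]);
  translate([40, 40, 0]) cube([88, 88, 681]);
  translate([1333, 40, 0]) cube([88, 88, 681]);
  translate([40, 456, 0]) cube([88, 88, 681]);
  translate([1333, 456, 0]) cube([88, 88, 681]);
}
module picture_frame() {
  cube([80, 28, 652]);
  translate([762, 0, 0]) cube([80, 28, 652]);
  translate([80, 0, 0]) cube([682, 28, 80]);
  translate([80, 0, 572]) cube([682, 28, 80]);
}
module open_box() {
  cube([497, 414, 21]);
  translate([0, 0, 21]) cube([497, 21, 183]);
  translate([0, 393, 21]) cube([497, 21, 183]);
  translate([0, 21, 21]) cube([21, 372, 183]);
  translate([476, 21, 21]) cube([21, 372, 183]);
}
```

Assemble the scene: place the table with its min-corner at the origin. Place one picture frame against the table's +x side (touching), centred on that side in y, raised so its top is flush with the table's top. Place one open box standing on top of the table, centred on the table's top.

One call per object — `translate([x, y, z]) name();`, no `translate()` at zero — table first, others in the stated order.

table();
translate([1461, 278, 78]) picture_frame();
translate([482, 85, 730]) open_box();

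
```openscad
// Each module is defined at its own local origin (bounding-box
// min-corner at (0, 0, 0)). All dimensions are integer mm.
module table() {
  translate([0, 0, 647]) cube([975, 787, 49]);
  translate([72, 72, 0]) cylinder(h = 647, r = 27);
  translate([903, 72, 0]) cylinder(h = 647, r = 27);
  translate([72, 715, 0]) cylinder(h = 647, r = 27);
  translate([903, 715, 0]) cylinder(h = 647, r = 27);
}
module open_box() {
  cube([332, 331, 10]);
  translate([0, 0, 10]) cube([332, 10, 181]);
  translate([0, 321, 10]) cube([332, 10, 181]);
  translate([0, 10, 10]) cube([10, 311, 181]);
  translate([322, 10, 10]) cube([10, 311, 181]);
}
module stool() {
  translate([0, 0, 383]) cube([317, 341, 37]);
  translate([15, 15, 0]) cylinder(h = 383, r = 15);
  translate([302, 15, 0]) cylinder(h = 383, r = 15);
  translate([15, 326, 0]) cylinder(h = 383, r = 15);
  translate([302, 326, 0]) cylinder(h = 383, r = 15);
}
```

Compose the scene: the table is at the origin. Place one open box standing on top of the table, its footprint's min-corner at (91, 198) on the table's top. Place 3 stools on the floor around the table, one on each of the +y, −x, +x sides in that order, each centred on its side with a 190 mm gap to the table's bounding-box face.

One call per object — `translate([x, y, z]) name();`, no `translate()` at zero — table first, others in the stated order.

table();
translate([91, 198, 696]) open_box();
translate([329, 977, 0]) stool();
translate([-507, 223, 0]) stool();
translate([1165, 223, 0]) stool();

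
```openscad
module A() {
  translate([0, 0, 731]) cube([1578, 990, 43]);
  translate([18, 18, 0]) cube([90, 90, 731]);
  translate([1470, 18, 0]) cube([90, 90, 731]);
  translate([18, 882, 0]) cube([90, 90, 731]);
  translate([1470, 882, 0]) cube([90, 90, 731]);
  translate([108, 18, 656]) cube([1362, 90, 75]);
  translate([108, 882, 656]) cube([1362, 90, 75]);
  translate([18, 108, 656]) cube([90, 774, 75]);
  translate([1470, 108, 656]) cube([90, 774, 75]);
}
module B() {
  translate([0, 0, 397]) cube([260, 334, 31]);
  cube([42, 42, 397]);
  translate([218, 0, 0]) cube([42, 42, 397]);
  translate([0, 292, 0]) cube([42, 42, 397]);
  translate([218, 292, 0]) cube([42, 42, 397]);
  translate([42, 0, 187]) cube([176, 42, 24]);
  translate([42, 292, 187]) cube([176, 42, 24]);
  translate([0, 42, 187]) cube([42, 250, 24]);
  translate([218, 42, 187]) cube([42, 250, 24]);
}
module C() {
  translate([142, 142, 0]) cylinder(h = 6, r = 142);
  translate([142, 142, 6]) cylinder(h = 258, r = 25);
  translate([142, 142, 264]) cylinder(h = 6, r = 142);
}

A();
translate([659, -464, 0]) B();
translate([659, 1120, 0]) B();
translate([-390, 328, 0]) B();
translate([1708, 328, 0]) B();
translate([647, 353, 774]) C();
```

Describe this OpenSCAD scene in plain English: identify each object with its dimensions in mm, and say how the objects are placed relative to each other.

A is a table: top 1578 mm (x) × 990 mm (y), 43 mm thick, upper face at z = 774 mm, on four 90×90 mm square legs, each inset 18 mm from the nearest pair of top edges, running from z = 0 to the bottom of the top. Four apron rails, 90 mm thick and 75 mm tall, run between adjacent legs with their top edges flush with the underside of the top and their outer faces flush with the legs' outer faces.

B is a four-legged stool. The seat is a 260×334×31 mm slab whose top surface is at z = 428 mm; four square legs, each 42×42 mm in cross-section, run from the floor (z = 0) to the underside of the seat, each flush with a corner of the seat. Four stretchers, 42 mm wide and 24 mm tall, connect adjacent legs with their undersides at z = 187 mm, each running between the inner faces of the legs it joins and aligned with the legs' outer faces on the other axis.

C is a spool: two coaxial disc flanges of radius 142 mm and thickness 6 mm, joined by a core cylinder of radius 25 mm and height 258 mm. The lower flange rests on z = 0 and the three cylinders share a vertical axis.

Four stools sit around the table at the −y, +y, −x, +x sides. The spool is on top of the table, centred.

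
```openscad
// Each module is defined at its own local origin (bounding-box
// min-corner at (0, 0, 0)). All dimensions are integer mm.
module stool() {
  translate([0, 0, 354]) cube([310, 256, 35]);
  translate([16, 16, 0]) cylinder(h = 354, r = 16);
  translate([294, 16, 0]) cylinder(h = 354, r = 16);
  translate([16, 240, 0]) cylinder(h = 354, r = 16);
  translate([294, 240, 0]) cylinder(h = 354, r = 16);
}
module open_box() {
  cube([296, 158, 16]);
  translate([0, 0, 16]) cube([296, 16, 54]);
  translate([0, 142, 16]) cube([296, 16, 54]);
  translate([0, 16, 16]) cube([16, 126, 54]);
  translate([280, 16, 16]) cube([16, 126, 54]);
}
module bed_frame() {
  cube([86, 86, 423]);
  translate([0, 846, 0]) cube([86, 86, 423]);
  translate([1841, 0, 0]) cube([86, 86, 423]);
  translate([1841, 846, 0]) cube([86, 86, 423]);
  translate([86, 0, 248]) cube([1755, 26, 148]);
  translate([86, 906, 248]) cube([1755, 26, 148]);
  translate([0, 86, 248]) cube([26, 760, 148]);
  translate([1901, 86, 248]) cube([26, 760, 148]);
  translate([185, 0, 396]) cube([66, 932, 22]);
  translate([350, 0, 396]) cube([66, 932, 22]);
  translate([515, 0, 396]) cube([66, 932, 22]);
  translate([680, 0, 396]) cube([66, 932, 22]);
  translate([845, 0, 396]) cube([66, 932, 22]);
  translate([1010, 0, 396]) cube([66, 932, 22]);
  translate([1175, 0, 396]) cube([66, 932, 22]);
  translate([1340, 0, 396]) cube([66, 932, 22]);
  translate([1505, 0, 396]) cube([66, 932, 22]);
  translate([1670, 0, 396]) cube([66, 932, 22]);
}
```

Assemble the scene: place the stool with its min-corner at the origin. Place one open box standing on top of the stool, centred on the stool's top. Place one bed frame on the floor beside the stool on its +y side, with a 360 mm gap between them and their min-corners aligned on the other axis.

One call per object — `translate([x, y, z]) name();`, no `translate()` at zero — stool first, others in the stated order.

stool();
translate([7, 49, 389]) open_box();
translate([0, 616, 0]) bed_frame();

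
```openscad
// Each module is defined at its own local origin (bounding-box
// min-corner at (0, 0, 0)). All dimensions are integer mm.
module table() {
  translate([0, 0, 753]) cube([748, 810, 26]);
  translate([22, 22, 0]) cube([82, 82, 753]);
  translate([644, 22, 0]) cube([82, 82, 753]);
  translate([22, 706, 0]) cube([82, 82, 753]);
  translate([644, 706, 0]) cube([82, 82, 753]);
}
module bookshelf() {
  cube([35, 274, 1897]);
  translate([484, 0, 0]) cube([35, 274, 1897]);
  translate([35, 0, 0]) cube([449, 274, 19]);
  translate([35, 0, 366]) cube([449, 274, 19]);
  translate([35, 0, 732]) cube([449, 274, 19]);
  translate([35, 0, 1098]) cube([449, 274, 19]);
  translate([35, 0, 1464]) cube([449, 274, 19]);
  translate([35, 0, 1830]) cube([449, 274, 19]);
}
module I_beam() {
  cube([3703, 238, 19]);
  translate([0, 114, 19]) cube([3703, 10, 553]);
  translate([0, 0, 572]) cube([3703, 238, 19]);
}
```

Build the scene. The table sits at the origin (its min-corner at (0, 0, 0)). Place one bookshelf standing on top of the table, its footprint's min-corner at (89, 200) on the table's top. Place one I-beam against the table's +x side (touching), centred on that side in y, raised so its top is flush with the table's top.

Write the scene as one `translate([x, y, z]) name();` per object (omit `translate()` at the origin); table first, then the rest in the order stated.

table();
translate([89, 200, 779]) bookshelf();
translate([748, 286, 188]) I_beam();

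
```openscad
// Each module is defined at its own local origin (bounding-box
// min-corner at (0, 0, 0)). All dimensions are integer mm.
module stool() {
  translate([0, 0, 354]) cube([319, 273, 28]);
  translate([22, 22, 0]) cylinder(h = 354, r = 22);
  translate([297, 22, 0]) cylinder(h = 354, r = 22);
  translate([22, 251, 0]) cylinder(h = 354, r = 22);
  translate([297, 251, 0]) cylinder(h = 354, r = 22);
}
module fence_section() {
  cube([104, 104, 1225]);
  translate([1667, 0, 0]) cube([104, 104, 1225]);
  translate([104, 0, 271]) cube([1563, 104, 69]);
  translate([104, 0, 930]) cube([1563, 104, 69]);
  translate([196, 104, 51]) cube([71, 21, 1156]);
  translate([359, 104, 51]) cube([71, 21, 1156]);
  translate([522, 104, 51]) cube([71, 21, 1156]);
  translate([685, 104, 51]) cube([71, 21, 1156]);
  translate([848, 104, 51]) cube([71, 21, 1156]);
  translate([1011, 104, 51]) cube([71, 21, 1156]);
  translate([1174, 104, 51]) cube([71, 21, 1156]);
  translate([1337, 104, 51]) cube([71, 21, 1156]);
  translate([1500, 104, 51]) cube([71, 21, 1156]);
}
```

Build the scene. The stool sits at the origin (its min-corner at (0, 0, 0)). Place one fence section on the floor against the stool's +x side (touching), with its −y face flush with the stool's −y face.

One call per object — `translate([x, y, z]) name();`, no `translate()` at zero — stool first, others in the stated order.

stool();
translate([319, 0, 0]) fence_section();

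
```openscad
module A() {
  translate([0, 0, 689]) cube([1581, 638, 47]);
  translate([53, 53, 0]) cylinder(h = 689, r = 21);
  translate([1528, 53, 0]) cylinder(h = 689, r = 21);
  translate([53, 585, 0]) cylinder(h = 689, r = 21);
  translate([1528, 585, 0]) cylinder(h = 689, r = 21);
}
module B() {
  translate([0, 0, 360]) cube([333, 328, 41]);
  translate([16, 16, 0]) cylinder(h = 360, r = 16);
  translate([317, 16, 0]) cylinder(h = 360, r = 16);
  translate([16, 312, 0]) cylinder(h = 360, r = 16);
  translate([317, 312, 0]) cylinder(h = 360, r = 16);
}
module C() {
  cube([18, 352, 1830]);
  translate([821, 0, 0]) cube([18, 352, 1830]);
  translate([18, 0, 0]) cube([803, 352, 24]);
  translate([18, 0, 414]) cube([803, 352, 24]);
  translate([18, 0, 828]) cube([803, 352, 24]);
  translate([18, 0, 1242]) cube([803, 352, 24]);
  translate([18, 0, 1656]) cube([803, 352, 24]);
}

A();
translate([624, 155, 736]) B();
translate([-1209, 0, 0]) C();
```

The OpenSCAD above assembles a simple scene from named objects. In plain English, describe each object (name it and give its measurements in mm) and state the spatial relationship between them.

A is a table: top 1581 mm (x) × 638 mm (y), 47 mm thick, upper face at z = 736 mm, on four round legs of 42 mm diameter, each leg's bounding box inset 32 mm from the nearest pair of top edges, running from z = 0 to the bottom of the top.

B is a simple wooden stool: a rectangular seat 333 mm (x) by 328 mm (y), 41 mm thick, top face at z = 401 mm, on four round legs, each 32 mm in diameter. The legs rest on z = 0, each leg's axis is inset half a diameter from the nearest pair of seat edges (so the leg's bounding box is flush with the corner).

C is an open bookshelf. Two side panels, each 18 mm thick, 352 mm deep and 1830 mm tall, stand 839 mm apart (outside-to-outside). Between them sit 5 shelves, each 24 mm thick and 352 mm deep, spanning the full gap between the sides. The bottom shelf rests on the floor (its underside at z = 0) and the clear gap between one shelf's top and the next shelf's underside is 390 mm.

The stool is on top of the table, centred. The bookshelf is on the floor beside the table on its −x side.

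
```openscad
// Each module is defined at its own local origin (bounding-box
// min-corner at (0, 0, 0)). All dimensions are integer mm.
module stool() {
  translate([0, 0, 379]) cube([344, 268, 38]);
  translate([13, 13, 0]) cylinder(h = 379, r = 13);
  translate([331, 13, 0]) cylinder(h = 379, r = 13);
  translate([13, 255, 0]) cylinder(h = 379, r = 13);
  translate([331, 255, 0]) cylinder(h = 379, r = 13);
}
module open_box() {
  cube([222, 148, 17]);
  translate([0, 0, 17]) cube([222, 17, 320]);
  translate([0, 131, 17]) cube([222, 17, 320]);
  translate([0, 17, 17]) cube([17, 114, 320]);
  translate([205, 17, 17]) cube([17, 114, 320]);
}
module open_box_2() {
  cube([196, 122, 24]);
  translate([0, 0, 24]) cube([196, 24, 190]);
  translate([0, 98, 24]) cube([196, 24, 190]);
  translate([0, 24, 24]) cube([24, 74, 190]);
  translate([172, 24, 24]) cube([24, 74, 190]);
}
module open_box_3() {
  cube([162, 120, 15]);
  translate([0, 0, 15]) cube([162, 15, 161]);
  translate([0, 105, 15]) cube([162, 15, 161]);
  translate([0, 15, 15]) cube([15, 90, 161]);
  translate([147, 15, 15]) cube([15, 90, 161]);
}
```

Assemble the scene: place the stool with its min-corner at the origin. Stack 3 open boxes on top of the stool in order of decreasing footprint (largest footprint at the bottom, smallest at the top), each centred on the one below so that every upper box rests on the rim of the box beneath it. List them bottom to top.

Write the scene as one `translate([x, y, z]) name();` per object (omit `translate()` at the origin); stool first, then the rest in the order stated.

stool();
translate([61, 60, 417]) open_box();
translate([74, 73, 754]) open_box_2();
translate([91, 74, 968]) open_box_3();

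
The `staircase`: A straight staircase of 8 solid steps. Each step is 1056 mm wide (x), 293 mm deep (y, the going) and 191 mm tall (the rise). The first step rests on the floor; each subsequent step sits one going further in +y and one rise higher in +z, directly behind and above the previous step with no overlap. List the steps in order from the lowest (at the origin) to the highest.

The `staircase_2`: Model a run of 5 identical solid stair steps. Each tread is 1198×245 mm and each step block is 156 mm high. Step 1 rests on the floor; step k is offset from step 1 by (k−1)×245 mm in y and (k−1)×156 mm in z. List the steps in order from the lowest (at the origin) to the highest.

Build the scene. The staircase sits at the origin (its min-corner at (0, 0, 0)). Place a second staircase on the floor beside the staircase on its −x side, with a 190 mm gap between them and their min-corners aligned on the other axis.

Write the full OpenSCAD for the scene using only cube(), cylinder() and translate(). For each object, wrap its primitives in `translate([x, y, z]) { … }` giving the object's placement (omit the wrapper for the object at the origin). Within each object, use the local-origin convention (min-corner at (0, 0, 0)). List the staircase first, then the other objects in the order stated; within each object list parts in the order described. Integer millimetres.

cube([1056, 293, 191]);
translate([0, 293, 191]) cube([1056, 293, 191]);
translate([0, 586, 382]) cube([1056, 293, 191]);
translate([0, 879, 573]) cube([1056, 293, 191]);
translate([0, 1172, 764]) cube([1056, 293, 191]);
translate([0, 1465, 955]) cube([1056, 293, 191]);
translate([0, 1758, 1146]) cube([1056, 293, 191]);
translate([0, 2051, 1337]) cube([1056, 293, 191]);
translate([-1388, 0, 0]) {
  cube([1198, 245, 156]);
  translate([0, 245, 156]) cube([1198, 245, 156]);
  translate([0, 490, 312]) cube([1198, 245, 156]);
  translate([0, 735, 468]) cube([1198, 245, 156]);
  translate([0, 980, 624]) cube([1198, 245, 156]);
}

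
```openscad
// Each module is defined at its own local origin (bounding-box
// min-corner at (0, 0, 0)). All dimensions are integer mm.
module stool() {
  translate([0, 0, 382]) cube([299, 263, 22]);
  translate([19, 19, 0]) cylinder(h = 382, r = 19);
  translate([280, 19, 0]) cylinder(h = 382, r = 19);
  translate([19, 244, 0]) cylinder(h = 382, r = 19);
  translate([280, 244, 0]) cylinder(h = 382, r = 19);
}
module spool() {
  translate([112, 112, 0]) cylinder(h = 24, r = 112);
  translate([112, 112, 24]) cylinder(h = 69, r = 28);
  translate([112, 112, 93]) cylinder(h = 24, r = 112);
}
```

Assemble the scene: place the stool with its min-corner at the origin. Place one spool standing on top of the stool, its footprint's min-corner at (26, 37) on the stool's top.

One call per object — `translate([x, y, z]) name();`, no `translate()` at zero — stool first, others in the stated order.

stool();
translate([26, 37, 404]) spool();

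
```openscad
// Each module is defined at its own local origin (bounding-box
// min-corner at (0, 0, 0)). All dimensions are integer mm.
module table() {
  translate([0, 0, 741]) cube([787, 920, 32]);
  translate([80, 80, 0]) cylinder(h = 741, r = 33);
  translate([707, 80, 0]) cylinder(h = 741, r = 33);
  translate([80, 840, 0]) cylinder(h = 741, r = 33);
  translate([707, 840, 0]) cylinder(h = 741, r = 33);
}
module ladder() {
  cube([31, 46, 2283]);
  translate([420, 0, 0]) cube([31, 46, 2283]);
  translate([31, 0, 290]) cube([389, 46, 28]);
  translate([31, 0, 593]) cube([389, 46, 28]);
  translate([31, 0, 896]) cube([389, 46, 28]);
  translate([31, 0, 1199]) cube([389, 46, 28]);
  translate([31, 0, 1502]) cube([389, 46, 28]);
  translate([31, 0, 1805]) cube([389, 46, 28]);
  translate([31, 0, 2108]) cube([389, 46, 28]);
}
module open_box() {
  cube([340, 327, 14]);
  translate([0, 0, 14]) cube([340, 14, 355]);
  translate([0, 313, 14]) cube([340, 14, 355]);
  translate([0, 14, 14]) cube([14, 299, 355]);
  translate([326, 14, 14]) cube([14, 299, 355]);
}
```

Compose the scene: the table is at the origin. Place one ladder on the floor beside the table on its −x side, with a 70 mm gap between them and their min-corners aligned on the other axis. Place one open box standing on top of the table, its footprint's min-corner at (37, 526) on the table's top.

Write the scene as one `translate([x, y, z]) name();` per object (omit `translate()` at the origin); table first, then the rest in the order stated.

table();
translate([-521, 0, 0]) ladder();
translate([37, 526, 773]) open_box();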